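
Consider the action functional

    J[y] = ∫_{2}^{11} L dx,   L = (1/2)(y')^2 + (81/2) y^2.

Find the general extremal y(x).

The Lagrangian is L = (1/2)(y')^2 + (81/2) y^2.
∂L/∂y = 81y.
∂L/∂y' = y'.
The Euler-Lagrange equation d/dx(∂L/∂y') − ∂L/∂y = 0 becomes:
    y'' - 81 y = 0
General solution: y(x) = A e^(9x) + B e^(-9x), where A and B are arbitrary constants fixed by the endpoint conditions.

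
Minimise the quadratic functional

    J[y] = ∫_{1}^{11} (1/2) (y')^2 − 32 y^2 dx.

The Lagrangian is L = (1/2) (y')^2 − 32 y^2.
Compute ∂L/∂y = -64y, ∂L/∂y' = y'.
The Euler-Lagrange equation d/dx(∂L/∂y') − ∂L/∂y = 0 reduces to
    y'' + 64 y = 0.
Its general solution is
    y(x) = A sin(8x) + B cos(8x),
with A, B fixed by the endpoint conditions.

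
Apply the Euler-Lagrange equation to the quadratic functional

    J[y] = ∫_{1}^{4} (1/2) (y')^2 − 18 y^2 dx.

The Lagrangian is L = (1/2) (y')^2 − 18 y^2.
Compute ∂L/∂y = -36y, ∂L/∂y' = y'.
The Euler-Lagrange equation d/dx(∂L/∂y') − ∂L/∂y = 0 reduces to
    y'' + 36 y = 0.
Its general solution is
    y(x) = A sin(6x) + B cos(6x),
with A, B fixed by the endpoint conditions.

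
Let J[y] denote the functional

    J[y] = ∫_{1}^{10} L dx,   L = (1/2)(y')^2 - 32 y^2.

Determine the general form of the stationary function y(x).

The Lagrangian is L = (1/2)(y')^2 - 32 y^2.
∂L/∂y = -64y.
∂L/∂y' = y'.
The Euler-Lagrange equation d/dx(∂L/∂y') − ∂L/∂y = 0 becomes:
    y'' + 64 y = 0
General solution: y(x) = A sin(8x) + B cos(8x), where A and B are arbitrary constants fixed by the endpoint conditions.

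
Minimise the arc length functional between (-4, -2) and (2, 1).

Arc-length functional: J[y] = ∫ sqrt(1 + (y')^2) dx.
Lagrangian L = sqrt(1 + (y')^2) has no explicit y dependence, so ∂L/∂y = 0 and the Euler-Lagrange equation gives
    d/dx( y' / sqrt(1 + (y')^2) ) = 0  ⇒  y' / sqrt(1 + (y')^2) = const.
Hence y' is constant, so y(x) is affine.
Fitting the endpoints (-4, -2) and (2, 1):
    slope m = (1 − (-2)) / (2 − (-4)) = 1/2,
    intercept c = (-2) − m·(-4) = 0.
Extremal: y(x) = (1/2) x.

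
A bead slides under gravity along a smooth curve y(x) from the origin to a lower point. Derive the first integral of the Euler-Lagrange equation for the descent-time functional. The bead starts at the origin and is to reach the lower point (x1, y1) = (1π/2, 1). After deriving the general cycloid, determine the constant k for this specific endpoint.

The Lagrangian L = sqrt((1 + y'^2) / y) has no explicit x dependence, so the Beltrami identity applies:
    L − y' ∂L/∂y' = C.
Compute ∂L/∂y' = y' / sqrt(y (1 + y'^2)).
Substitute:
    sqrt((1 + y'^2)/y) − y'·y' / sqrt(y (1 + y'^2))
    = (1 + y'^2) / sqrt(y (1 + y'^2)) − y'^2 / sqrt(y (1 + y'^2))
    = 1 / sqrt(y (1 + y'^2)) = C.
Squaring and rearranging gives the first integral
    y (1 + y'^2) = 1/C^2 =: k   (constant).
Solving this first-order ODE by the substitution
    y = (k/2)(1 − cos θ)
yields the cycloid parameterisation
    x(θ) = (k/2)(θ − sin θ),   y(θ) = (k/2)(1 − cos θ).
The constant k is fixed by the endpoint condition.
Now fit the given lower endpoint (x1, y1) = (1π/2, 1). At the bottom of the first arch (θ = π), the parametric equations give
    y(π) = (k/2)(1 − cos π) = k,
    x(π) = (k/2)(π − sin π) = kπ/2.
Matching y(π) = 1 gives k = 1, consistent with x(π) = 1π/2. Therefore the specific cycloid is
    x(θ) = (1/2)(θ − sin θ),   y(θ) = (1/2)(1 − cos θ).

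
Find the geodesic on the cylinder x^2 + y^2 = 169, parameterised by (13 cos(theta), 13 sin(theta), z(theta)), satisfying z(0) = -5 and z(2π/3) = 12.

Parameterise the cylinder of radius R = 13 as
    r(θ) = (13 cos θ, 13 sin θ, z(θ)).
The arc-length element is
    ds = sqrt(169 + (dz/dθ)^2) dθ,
so the Lagrangian is L = sqrt(169 + z'^2).
L depends on z' only, not on z or θ, so ∂L/∂z = 0 and
    ∂L/∂z' = z' / sqrt(169 + z'^2).
The Euler-Lagrange equation gives
    d/dθ( z' / sqrt(169 + z'^2) ) = 0,
so z' is constant. Integrating once:
    z(θ) = a θ + b,
a helix on the cylinder (a straight line when the cylinder is unrolled). The constants a, b are determined by the endpoint conditions.
With endpoint conditions z(0) = -5 and z(2π/3) = 12: from z(0) = b we get b = -5, and a·2π/3 + -5 = 12 gives a = 51/(2π), so
    z(θ) = (51/(2π)) θ − 5.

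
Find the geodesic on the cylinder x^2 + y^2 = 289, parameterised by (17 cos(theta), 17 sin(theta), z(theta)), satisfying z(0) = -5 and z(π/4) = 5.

Parameterise the cylinder of radius R = 17 as
    r(θ) = (17 cos θ, 17 sin θ, z(θ)).
The arc-length element is
    ds = sqrt(289 + (dz/dθ)^2) dθ,
so the Lagrangian is L = sqrt(289 + z'^2).
L depends on z' only, not on z or θ, so ∂L/∂z = 0 and
    ∂L/∂z' = z' / sqrt(289 + z'^2).
The Euler-Lagrange equation gives
    d/dθ( z' / sqrt(289 + z'^2) ) = 0,
so z' is constant. Integrating once:
    z(θ) = a θ + b,
a helix on the cylinder (a straight line when the cylinder is unrolled). The constants a, b are determined by the endpoint conditions.
With endpoint conditions z(0) = -5 and z(π/4) = 5: from z(0) = b we get b = -5, and a·π/4 + -5 = 5 gives a = 40/π, so
    z(θ) = (40/π) θ − 5.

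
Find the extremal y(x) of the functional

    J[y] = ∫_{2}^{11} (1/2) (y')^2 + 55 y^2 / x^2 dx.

The Lagrangian is L = (1/2) (y')^2 + 55 y^2 / x^2.
Compute ∂L/∂y = 110y/x^2, ∂L/∂y' = y'.
The Euler-Lagrange equation d/dx(∂L/∂y') − ∂L/∂y = 0 reduces to
    y'' − 110/x^2 · y = 0  (x > 0).
Its general solution is
    y(x) = A x^11 + B x^(-10),
with A, B fixed by the endpoint conditions.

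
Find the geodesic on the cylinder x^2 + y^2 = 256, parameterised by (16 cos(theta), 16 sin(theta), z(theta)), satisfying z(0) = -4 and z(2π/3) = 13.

Parameterise the cylinder of radius R = 16 as
    r(θ) = (16 cos θ, 16 sin θ, z(θ)).
The arc-length element is
    ds = sqrt(256 + (dz/dθ)^2) dθ,
so the Lagrangian is L = sqrt(256 + z'^2).
L depends on z' only, not on z or θ, so ∂L/∂z = 0 and
    ∂L/∂z' = z' / sqrt(256 + z'^2).
The Euler-Lagrange equation gives
    d/dθ( z' / sqrt(256 + z'^2) ) = 0,
so z' is constant. Integrating once:
    z(θ) = a θ + b,
a helix on the cylinder (a straight line when the cylinder is unrolled). The constants a, b are determined by the endpoint conditions.
With endpoint conditions z(0) = -4 and z(2π/3) = 13: from z(0) = b we get b = -4, and a·2π/3 + -4 = 13 gives a = 51/(2π), so
    z(θ) = (51/(2π)) θ − 4.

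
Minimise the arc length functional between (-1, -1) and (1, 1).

Arc-length functional: J[y] = ∫ sqrt(1 + (y')^2) dx.
Lagrangian L = sqrt(1 + (y')^2) has no explicit y dependence, so ∂L/∂y = 0 and the Euler-Lagrange equation gives
    d/dx( y' / sqrt(1 + (y')^2) ) = 0  ⇒  y' / sqrt(1 + (y')^2) = const.
Hence y' is constant, so y(x) is affine.
Fitting the endpoints (-1, -1) and (1, 1):
    slope m = (1 − (-1)) / (1 − (-1)) = 1,
    intercept c = (-1) − m·(-1) = 0.
Extremal: y(x) = x.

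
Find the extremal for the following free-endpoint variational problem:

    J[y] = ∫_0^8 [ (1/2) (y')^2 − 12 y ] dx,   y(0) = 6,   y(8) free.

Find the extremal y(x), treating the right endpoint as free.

The Lagrangian L = (1/2) (y')^2 − 12 y gives
    ∂L/∂y = −12,   ∂L/∂y' = y'.
Euler-Lagrange: d/dx(y') − (−12) = 0, i.e. y'' + 12 = 0, so
    y(x) = −(12/2) x^2 + C1 x + C2.
Fixed left endpoint y(0) = 6 ⇒ C2 = 6.
The right endpoint x = 8 is free, so the natural (transversality) condition is ∂L/∂y' |_{x=8} = 0, i.e. y'(8) = 0.
Compute y'(x) = −12 x + C1, so y'(8) = −96 + C1 = 0 ⇒ C1 = 96.
Therefore the extremal is
    y(x) = −6 x^2 + 96 x + 6.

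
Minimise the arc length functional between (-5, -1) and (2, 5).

Arc-length functional: J[y] = ∫ sqrt(1 + (y')^2) dx.
Lagrangian L = sqrt(1 + (y')^2) has no explicit y dependence, so ∂L/∂y = 0 and the Euler-Lagrange equation gives
    d/dx( y' / sqrt(1 + (y')^2) ) = 0  ⇒  y' / sqrt(1 + (y')^2) = const.
Hence y' is constant, so y(x) is affine.
Fitting the endpoints (-5, -1) and (2, 5):
    slope m = (5 − (-1)) / (2 − (-5)) = 6/7,
    intercept c = (-1) − m·(-5) = 23/7.
Extremal: y(x) = (6/7) x + 23/7.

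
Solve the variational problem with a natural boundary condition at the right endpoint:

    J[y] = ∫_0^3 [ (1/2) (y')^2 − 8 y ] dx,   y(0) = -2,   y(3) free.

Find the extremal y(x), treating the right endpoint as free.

The Lagrangian L = (1/2) (y')^2 − 8 y gives
    ∂L/∂y = −8,   ∂L/∂y' = y'.
Euler-Lagrange: d/dx(y') − (−8) = 0, i.e. y'' + 8 = 0, so
    y(x) = −(8/2) x^2 + C1 x + C2.
Fixed left endpoint y(0) = -2 ⇒ C2 = -2.
The right endpoint x = 3 is free, so the natural (transversality) condition is ∂L/∂y' |_{x=3} = 0, i.e. y'(3) = 0.
Compute y'(x) = −8 x + C1, so y'(3) = −24 + C1 = 0 ⇒ C1 = 24.
Therefore the extremal is
    y(x) = −4 x^2 + 24 x − 2.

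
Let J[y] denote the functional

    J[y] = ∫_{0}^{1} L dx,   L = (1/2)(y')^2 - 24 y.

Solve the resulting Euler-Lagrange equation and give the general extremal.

The Lagrangian is L = (1/2)(y')^2 - 24 y.
∂L/∂y = -24.
∂L/∂y' = y'.
The Euler-Lagrange equation d/dx(∂L/∂y') − ∂L/∂y = 0 becomes:
    y'' + 24 = 0
General solution: y(x) = -12 x^2 + A x + B, where A and B are arbitrary constants fixed by the endpoint conditions.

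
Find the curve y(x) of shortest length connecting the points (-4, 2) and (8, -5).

Arc-length functional: J[y] = ∫ sqrt(1 + (y')^2) dx.
Lagrangian L = sqrt(1 + (y')^2) has no explicit y dependence, so ∂L/∂y = 0 and the Euler-Lagrange equation gives
    d/dx( y' / sqrt(1 + (y')^2) ) = 0  ⇒  y' / sqrt(1 + (y')^2) = const.
Hence y' is constant, so y(x) is affine.
Fitting the endpoints (-4, 2) and (8, -5):
    slope m = ((-5) − 2) / (8 − (-4)) = -7/12,
    intercept c = 2 − m·(-4) = -1/3.
Extremal: y(x) = (-7/12) x - 1/3.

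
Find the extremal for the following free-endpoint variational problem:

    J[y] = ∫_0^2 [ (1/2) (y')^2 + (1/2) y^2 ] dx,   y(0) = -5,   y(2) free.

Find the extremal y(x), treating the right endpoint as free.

The Lagrangian L = (1/2) (y')^2 + (1/2) y^2 gives
    ∂L/∂y = 1 y,   ∂L/∂y' = y'.
Euler-Lagrange: y'' − y = 0.
With k = 1, the general solution is
    y(x) = A cosh(x) + B sinh(x).
Fixed left endpoint y(0) = -5 ⇒ A = -5.
The right endpoint x = 2 is free, so the natural (transversality) condition is ∂L/∂y' |_{x=2} = 0, i.e. y'(2) = 0.
Compute y'(x) = A k sinh(k x) + B k cosh(k x), so
    y'(2) = A k sinh(k·2) + B k cosh(k·2) = 0
    ⇒ B = −A tanh(k·2) = 5 tanh(1·2).
Therefore the extremal is
    y(x) = −5 cosh(1 x) + 5 tanh(1·2) sinh(1 x).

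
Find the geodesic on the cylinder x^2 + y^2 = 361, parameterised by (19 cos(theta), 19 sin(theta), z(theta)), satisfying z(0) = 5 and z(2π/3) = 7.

Parameterise the cylinder of radius R = 19 as
    r(θ) = (19 cos θ, 19 sin θ, z(θ)).
The arc-length element is
    ds = sqrt(361 + (dz/dθ)^2) dθ,
so the Lagrangian is L = sqrt(361 + z'^2).
L depends on z' only, not on z or θ, so ∂L/∂z = 0 and
    ∂L/∂z' = z' / sqrt(361 + z'^2).
The Euler-Lagrange equation gives
    d/dθ( z' / sqrt(361 + z'^2) ) = 0,
so z' is constant. Integrating once:
    z(θ) = a θ + b,
a helix on the cylinder (a straight line when the cylinder is unrolled). The constants a, b are determined by the endpoint conditions.
With endpoint conditions z(0) = 5 and z(2π/3) = 7: from z(0) = b we get b = 5, and a·2π/3 + 5 = 7 gives a = 3/π, so
    z(θ) = (3/π) θ + 5.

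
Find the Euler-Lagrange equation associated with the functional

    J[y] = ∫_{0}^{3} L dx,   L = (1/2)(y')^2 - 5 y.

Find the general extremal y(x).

The Lagrangian is L = (1/2)(y')^2 - 5 y.
∂L/∂y = -5.
∂L/∂y' = y'.
The Euler-Lagrange equation d/dx(∂L/∂y') − ∂L/∂y = 0 becomes:
    y'' + 5 = 0
General solution: y(x) = -(5/2) x^2 + A x + B, where A and B are arbitrary constants fixed by the endpoint conditions.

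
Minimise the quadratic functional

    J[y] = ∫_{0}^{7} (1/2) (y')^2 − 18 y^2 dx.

The Lagrangian is L = (1/2) (y')^2 − 18 y^2.
Compute ∂L/∂y = -36y, ∂L/∂y' = y'.
The Euler-Lagrange equation d/dx(∂L/∂y') − ∂L/∂y = 0 reduces to
    y'' + 36 y = 0.
Its general solution is
    y(x) = A sin(6x) + B cos(6x),
with A, B fixed by the endpoint conditions.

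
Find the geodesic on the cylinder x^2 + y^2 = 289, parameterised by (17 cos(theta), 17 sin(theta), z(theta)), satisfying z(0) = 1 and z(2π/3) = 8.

Parameterise the cylinder of radius R = 17 as
    r(θ) = (17 cos θ, 17 sin θ, z(θ)).
The arc-length element is
    ds = sqrt(289 + (dz/dθ)^2) dθ,
so the Lagrangian is L = sqrt(289 + z'^2).
L depends on z' only, not on z or θ, so ∂L/∂z = 0 and
    ∂L/∂z' = z' / sqrt(289 + z'^2).
The Euler-Lagrange equation gives
    d/dθ( z' / sqrt(289 + z'^2) ) = 0,
so z' is constant. Integrating once:
    z(θ) = a θ + b,
a helix on the cylinder (a straight line when the cylinder is unrolled). The constants a, b are determined by the endpoint conditions.
With endpoint conditions z(0) = 1 and z(2π/3) = 8: from z(0) = b we get b = 1, and a·2π/3 + 1 = 8 gives a = 21/(2π), so
    z(θ) = (21/(2π)) θ + 1.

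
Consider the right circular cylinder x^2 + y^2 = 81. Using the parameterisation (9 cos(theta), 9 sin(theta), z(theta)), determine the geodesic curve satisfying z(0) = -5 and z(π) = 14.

Parameterise the cylinder of radius R = 9 as
    r(θ) = (9 cos θ, 9 sin θ, z(θ)).
The arc-length element is
    ds = sqrt(81 + (dz/dθ)^2) dθ,
so the Lagrangian is L = sqrt(81 + z'^2).
L depends on z' only, not on z or θ, so ∂L/∂z = 0 and
    ∂L/∂z' = z' / sqrt(81 + z'^2).
The Euler-Lagrange equation gives
    d/dθ( z' / sqrt(81 + z'^2) ) = 0,
so z' is constant. Integrating once:
    z(θ) = a θ + b,
a helix on the cylinder (a straight line when the cylinder is unrolled). The constants a, b are determined by the endpoint conditions.
With endpoint conditions z(0) = -5 and z(π) = 14: from z(0) = b we get b = -5, and a·π + -5 = 14 gives a = 19/π, so
    z(θ) = (19/π) θ − 5.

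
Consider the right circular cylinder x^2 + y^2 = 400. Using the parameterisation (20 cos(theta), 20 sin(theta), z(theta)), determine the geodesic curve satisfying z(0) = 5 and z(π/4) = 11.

Parameterise the cylinder of radius R = 20 as
    r(θ) = (20 cos θ, 20 sin θ, z(θ)).
The arc-length element is
    ds = sqrt(400 + (dz/dθ)^2) dθ,
so the Lagrangian is L = sqrt(400 + z'^2).
L depends on z' only, not on z or θ, so ∂L/∂z = 0 and
    ∂L/∂z' = z' / sqrt(400 + z'^2).
The Euler-Lagrange equation gives
    d/dθ( z' / sqrt(400 + z'^2) ) = 0,
so z' is constant. Integrating once:
    z(θ) = a θ + b,
a helix on the cylinder (a straight line when the cylinder is unrolled). The constants a, b are determined by the endpoint conditions.
With endpoint conditions z(0) = 5 and z(π/4) = 11: from z(0) = b we get b = 5, and a·π/4 + 5 = 11 gives a = 24/π, so
    z(θ) = (24/π) θ + 5.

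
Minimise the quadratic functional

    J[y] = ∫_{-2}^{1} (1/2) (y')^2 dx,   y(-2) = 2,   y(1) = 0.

The Lagrangian is L = (1/2) (y')^2.
Compute ∂L/∂y = 0, ∂L/∂y' = y'.
The Euler-Lagrange equation d/dx(∂L/∂y') − ∂L/∂y = 0 reduces to
    y'' = 0.
Its general solution is
    y(x) = A x + B,
with A, B fixed by the endpoint conditions.
Applying the endpoint conditions y(-2) = 2 and y(1) = 0: solve A·-2 + B = 2 and A·1 + B = 0. Subtracting gives A(1 − -2) = 0 − 2, so A = -2/3, and B = 2 − A·-2 = 2/3. Therefore
    y(x) = (-2/3) x + 2/3.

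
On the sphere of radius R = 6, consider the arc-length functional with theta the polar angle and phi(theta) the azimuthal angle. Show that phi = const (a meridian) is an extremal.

On the sphere of radius R = 6 with spherical coordinates (θ, φ), the induced metric is
    ds^2 = 36(dθ^2 + sin^2(θ) dφ^2).
Using θ as the parameter, the arc-length functional becomes
    J[φ] = ∫ 6 sqrt(1 + sin^2(θ) (dφ/dθ)^2) dθ.
So L = 6 sqrt(1 + sin^2(θ) φ'^2). Compute
    ∂L/∂φ = 0  (L has no explicit φ dependence),
    ∂L/∂φ' = 6 sin^2(θ) φ' / sqrt(1 + sin^2(θ) φ'^2).
For the candidate φ(θ) = c (constant), φ' = 0, so ∂L/∂φ' evaluated along the candidate vanishes, and ∂L/∂φ is identically zero. Hence
    d/dθ(∂L/∂φ') − ∂L/∂φ = 0
is satisfied. Therefore meridians φ = const are extremals of arc length — they are geodesics on the sphere.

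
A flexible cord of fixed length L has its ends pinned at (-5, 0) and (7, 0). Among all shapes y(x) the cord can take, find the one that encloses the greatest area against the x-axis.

Set up the augmented Lagrangian using a multiplier λ for the length constraint:
    F(y, y') = y − λ sqrt(1 + y'^2).
F has no explicit x dependence, so the Beltrami identity yields a first integral
    F − y' ∂F/∂y' = C.
Compute ∂F/∂y' = −λ y' / sqrt(1 + y'^2). Then
    y − λ sqrt(1 + y'^2) + λ y'^2 / sqrt(1 + y'^2) = C
    ⇒  y − λ / sqrt(1 + y'^2) = C.
Solving for y' and integrating gives
    (x − a)^2 + (y − b)^2 = λ^2,
a circular arc of radius λ. The constants a, b are determined by the endpoint conditions y(-5) = y(7) = 0, and λ is fixed implicitly by the length constraint
    ∫_{-5}^{7} sqrt(1 + y'^2) dx = L.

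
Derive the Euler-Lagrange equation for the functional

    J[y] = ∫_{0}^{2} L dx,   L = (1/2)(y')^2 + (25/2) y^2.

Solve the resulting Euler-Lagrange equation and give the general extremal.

The Lagrangian is L = (1/2)(y')^2 + (25/2) y^2.
∂L/∂y = 25y.
∂L/∂y' = y'.
The Euler-Lagrange equation d/dx(∂L/∂y') − ∂L/∂y = 0 becomes:
    y'' - 25 y = 0
General solution: y(x) = A e^(5x) + B e^(-5x), where A and B are arbitrary constants fixed by the endpoint conditions.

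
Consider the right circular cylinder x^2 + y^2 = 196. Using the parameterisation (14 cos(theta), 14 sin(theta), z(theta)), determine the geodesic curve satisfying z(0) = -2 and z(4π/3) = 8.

Parameterise the cylinder of radius R = 14 as
    r(θ) = (14 cos θ, 14 sin θ, z(θ)).
The arc-length element is
    ds = sqrt(196 + (dz/dθ)^2) dθ,
so the Lagrangian is L = sqrt(196 + z'^2).
L depends on z' only, not on z or θ, so ∂L/∂z = 0 and
    ∂L/∂z' = z' / sqrt(196 + z'^2).
The Euler-Lagrange equation gives
    d/dθ( z' / sqrt(196 + z'^2) ) = 0,
so z' is constant. Integrating once:
    z(θ) = a θ + b,
a helix on the cylinder (a straight line when the cylinder is unrolled). The constants a, b are determined by the endpoint conditions.
With endpoint conditions z(0) = -2 and z(4π/3) = 8: from z(0) = b we get b = -2, and a·4π/3 + -2 = 8 gives a = 15/(2π), so
    z(θ) = (15/(2π)) θ − 2.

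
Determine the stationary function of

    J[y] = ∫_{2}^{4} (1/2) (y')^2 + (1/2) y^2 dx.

The Lagrangian is L = (1/2) (y')^2 + (1/2) y^2.
Compute ∂L/∂y = y, ∂L/∂y' = y'.
The Euler-Lagrange equation d/dx(∂L/∂y') − ∂L/∂y = 0 reduces to
    y'' − y = 0.
Its general solution is
    y(x) = A e^x + B e^(−x),
with A, B fixed by the endpoint conditions.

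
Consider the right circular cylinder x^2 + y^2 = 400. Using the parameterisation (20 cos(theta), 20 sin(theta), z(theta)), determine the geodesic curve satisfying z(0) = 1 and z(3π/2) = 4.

Parameterise the cylinder of radius R = 20 as
    r(θ) = (20 cos θ, 20 sin θ, z(θ)).
The arc-length element is
    ds = sqrt(400 + (dz/dθ)^2) dθ,
so the Lagrangian is L = sqrt(400 + z'^2).
L depends on z' only, not on z or θ, so ∂L/∂z = 0 and
    ∂L/∂z' = z' / sqrt(400 + z'^2).
The Euler-Lagrange equation gives
    d/dθ( z' / sqrt(400 + z'^2) ) = 0,
so z' is constant. Integrating once:
    z(θ) = a θ + b,
a helix on the cylinder (a straight line when the cylinder is unrolled). The constants a, b are determined by the endpoint conditions.
With endpoint conditions z(0) = 1 and z(3π/2) = 4: from z(0) = b we get b = 1, and a·3π/2 + 1 = 4 gives a = 2/π, so
    z(θ) = (2/π) θ + 1.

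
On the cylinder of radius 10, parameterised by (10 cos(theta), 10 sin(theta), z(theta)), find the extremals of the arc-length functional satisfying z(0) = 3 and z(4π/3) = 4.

Parameterise the cylinder of radius R = 10 as
    r(θ) = (10 cos θ, 10 sin θ, z(θ)).
The arc-length element is
    ds = sqrt(100 + (dz/dθ)^2) dθ,
so the Lagrangian is L = sqrt(100 + z'^2).
L depends on z' only, not on z or θ, so ∂L/∂z = 0 and
    ∂L/∂z' = z' / sqrt(100 + z'^2).
The Euler-Lagrange equation gives
    d/dθ( z' / sqrt(100 + z'^2) ) = 0,
so z' is constant. Integrating once:
    z(θ) = a θ + b,
a helix on the cylinder (a straight line when the cylinder is unrolled). The constants a, b are determined by the endpoint conditions.
With endpoint conditions z(0) = 3 and z(4π/3) = 4: from z(0) = b we get b = 3, and a·4π/3 + 3 = 4 gives a = 3/(4π), so
    z(θ) = (3/(4π)) θ + 3.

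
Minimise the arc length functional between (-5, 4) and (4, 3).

Arc-length functional: J[y] = ∫ sqrt(1 + (y')^2) dx.
Lagrangian L = sqrt(1 + (y')^2) has no explicit y dependence, so ∂L/∂y = 0 and the Euler-Lagrange equation gives
    d/dx( y' / sqrt(1 + (y')^2) ) = 0  ⇒  y' / sqrt(1 + (y')^2) = const.
Hence y' is constant, so y(x) is affine.
Fitting the endpoints (-5, 4) and (4, 3):
    slope m = (3 − 4) / (4 − (-5)) = -1/9,
    intercept c = 4 − m·(-5) = 31/9.
Extremal: y(x) = (-1/9) x + 31/9.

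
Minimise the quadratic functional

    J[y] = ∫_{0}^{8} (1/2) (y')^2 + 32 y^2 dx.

The Lagrangian is L = (1/2) (y')^2 + 32 y^2.
Compute ∂L/∂y = 64y, ∂L/∂y' = y'.
The Euler-Lagrange equation d/dx(∂L/∂y') − ∂L/∂y = 0 reduces to
    y'' − 64 y = 0.
Its general solution is
    y(x) = A e^(8x) + B e^(−8x),
with A, B fixed by the endpoint conditions.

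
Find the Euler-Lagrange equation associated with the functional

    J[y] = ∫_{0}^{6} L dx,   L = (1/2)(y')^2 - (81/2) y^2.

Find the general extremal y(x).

The Lagrangian is L = (1/2)(y')^2 - (81/2) y^2.
∂L/∂y = -81y.
∂L/∂y' = y'.
The Euler-Lagrange equation d/dx(∂L/∂y') − ∂L/∂y = 0 becomes:
    y'' + 81 y = 0
General solution: y(x) = A sin(9x) + B cos(9x), where A and B are arbitrary constants fixed by the endpoint conditions.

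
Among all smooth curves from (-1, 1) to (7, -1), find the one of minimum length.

Arc-length functional: J[y] = ∫ sqrt(1 + (y')^2) dx.
Lagrangian L = sqrt(1 + (y')^2) has no explicit y dependence, so ∂L/∂y = 0 and the Euler-Lagrange equation gives
    d/dx( y' / sqrt(1 + (y')^2) ) = 0  ⇒  y' / sqrt(1 + (y')^2) = const.
Hence y' is constant, so y(x) is affine.
Fitting the endpoints (-1, 1) and (7, -1):
    slope m = ((-1) − 1) / (7 − (-1)) = -1/4,
    intercept c = 1 − m·(-1) = 3/4.
Extremal: y(x) = (-1/4) x + 3/4.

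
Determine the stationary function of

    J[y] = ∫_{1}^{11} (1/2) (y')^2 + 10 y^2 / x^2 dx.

The Lagrangian is L = (1/2) (y')^2 + 10 y^2 / x^2.
Compute ∂L/∂y = 20y/x^2, ∂L/∂y' = y'.
The Euler-Lagrange equation d/dx(∂L/∂y') − ∂L/∂y = 0 reduces to
    y'' − 20/x^2 · y = 0  (x > 0).
Its general solution is
    y(x) = A x^5 + B x^(-4),
with A, B fixed by the endpoint conditions.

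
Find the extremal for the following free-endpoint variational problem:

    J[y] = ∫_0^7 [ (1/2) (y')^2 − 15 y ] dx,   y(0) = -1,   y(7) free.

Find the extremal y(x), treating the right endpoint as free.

The Lagrangian L = (1/2) (y')^2 − 15 y gives
    ∂L/∂y = −15,   ∂L/∂y' = y'.
Euler-Lagrange: d/dx(y') − (−15) = 0, i.e. y'' + 15 = 0, so
    y(x) = −(15/2) x^2 + C1 x + C2.
Fixed left endpoint y(0) = -1 ⇒ C2 = -1.
The right endpoint x = 7 is free, so the natural (transversality) condition is ∂L/∂y' |_{x=7} = 0, i.e. y'(7) = 0.
Compute y'(x) = −15 x + C1, so y'(7) = −105 + C1 = 0 ⇒ C1 = 105.
Therefore the extremal is
    y(x) = −(15/2) x^2 + 105 x − 1.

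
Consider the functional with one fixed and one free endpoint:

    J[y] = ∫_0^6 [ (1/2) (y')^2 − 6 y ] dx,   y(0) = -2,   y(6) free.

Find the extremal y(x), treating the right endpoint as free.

The Lagrangian L = (1/2) (y')^2 − 6 y gives
    ∂L/∂y = −6,   ∂L/∂y' = y'.
Euler-Lagrange: d/dx(y') − (−6) = 0, i.e. y'' + 6 = 0, so
    y(x) = −(6/2) x^2 + C1 x + C2.
Fixed left endpoint y(0) = -2 ⇒ C2 = -2.
The right endpoint x = 6 is free, so the natural (transversality) condition is ∂L/∂y' |_{x=6} = 0, i.e. y'(6) = 0.
Compute y'(x) = −6 x + C1, so y'(6) = −36 + C1 = 0 ⇒ C1 = 36.
Therefore the extremal is
    y(x) = −3 x^2 + 36 x − 2.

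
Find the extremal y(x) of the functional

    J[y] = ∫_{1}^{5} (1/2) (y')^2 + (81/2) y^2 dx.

The Lagrangian is L = (1/2) (y')^2 + (81/2) y^2.
Compute ∂L/∂y = 81y, ∂L/∂y' = y'.
The Euler-Lagrange equation d/dx(∂L/∂y') − ∂L/∂y = 0 reduces to
    y'' − 81 y = 0.
Its general solution is
    y(x) = A e^(9x) + B e^(−9x),
with A, B fixed by the endpoint conditions.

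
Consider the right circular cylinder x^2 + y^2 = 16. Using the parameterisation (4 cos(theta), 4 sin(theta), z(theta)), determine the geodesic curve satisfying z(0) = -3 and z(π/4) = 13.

Parameterise the cylinder of radius R = 4 as
    r(θ) = (4 cos θ, 4 sin θ, z(θ)).
The arc-length element is
    ds = sqrt(16 + (dz/dθ)^2) dθ,
so the Lagrangian is L = sqrt(16 + z'^2).
L depends on z' only, not on z or θ, so ∂L/∂z = 0 and
    ∂L/∂z' = z' / sqrt(16 + z'^2).
The Euler-Lagrange equation gives
    d/dθ( z' / sqrt(16 + z'^2) ) = 0,
so z' is constant. Integrating once:
    z(θ) = a θ + b,
a helix on the cylinder (a straight line when the cylinder is unrolled). The constants a, b are determined by the endpoint conditions.
With endpoint conditions z(0) = -3 and z(π/4) = 13: from z(0) = b we get b = -3, and a·π/4 + -3 = 13 gives a = 64/π, so
    z(θ) = (64/π) θ − 3.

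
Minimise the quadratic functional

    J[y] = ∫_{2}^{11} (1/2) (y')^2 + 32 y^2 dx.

The Lagrangian is L = (1/2) (y')^2 + 32 y^2.
Compute ∂L/∂y = 64y, ∂L/∂y' = y'.
The Euler-Lagrange equation d/dx(∂L/∂y') − ∂L/∂y = 0 reduces to
    y'' − 64 y = 0.
Its general solution is
    y(x) = A e^(8x) + B e^(−8x),
with A, B fixed by the endpoint conditions.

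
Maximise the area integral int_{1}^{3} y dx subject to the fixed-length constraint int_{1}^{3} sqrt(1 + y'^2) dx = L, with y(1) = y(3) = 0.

Set up the augmented Lagrangian using a multiplier λ for the length constraint:
    F(y, y') = y − λ sqrt(1 + y'^2).
F has no explicit x dependence, so the Beltrami identity yields a first integral
    F − y' ∂F/∂y' = C.
Compute ∂F/∂y' = −λ y' / sqrt(1 + y'^2). Then
    y − λ sqrt(1 + y'^2) + λ y'^2 / sqrt(1 + y'^2) = C
    ⇒  y − λ / sqrt(1 + y'^2) = C.
Solving for y' and integrating gives
    (x − a)^2 + (y − b)^2 = λ^2,
a circular arc of radius λ. The constants a, b are determined by the endpoint conditions y(1) = y(3) = 0, and λ is fixed implicitly by the length constraint
    ∫_{1}^{3} sqrt(1 + y'^2) dx = L.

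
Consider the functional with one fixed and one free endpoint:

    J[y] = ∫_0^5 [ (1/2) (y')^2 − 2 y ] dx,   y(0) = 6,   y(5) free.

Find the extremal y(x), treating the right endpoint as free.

The Lagrangian L = (1/2) (y')^2 − 2 y gives
    ∂L/∂y = −2,   ∂L/∂y' = y'.
Euler-Lagrange: d/dx(y') − (−2) = 0, i.e. y'' + 2 = 0, so
    y(x) = −(2/2) x^2 + C1 x + C2.
Fixed left endpoint y(0) = 6 ⇒ C2 = 6.
The right endpoint x = 5 is free, so the natural (transversality) condition is ∂L/∂y' |_{x=5} = 0, i.e. y'(5) = 0.
Compute y'(x) = −2 x + C1, so y'(5) = −10 + C1 = 0 ⇒ C1 = 10.
Therefore the extremal is
    y(x) = −x^2 + 10 x + 6.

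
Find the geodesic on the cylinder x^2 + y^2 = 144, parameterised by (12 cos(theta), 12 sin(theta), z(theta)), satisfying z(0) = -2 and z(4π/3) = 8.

Parameterise the cylinder of radius R = 12 as
    r(θ) = (12 cos θ, 12 sin θ, z(θ)).
The arc-length element is
    ds = sqrt(144 + (dz/dθ)^2) dθ,
so the Lagrangian is L = sqrt(144 + z'^2).
L depends on z' only, not on z or θ, so ∂L/∂z = 0 and
    ∂L/∂z' = z' / sqrt(144 + z'^2).
The Euler-Lagrange equation gives
    d/dθ( z' / sqrt(144 + z'^2) ) = 0,
so z' is constant. Integrating once:
    z(θ) = a θ + b,
a helix on the cylinder (a straight line when the cylinder is unrolled). The constants a, b are determined by the endpoint conditions.
With endpoint conditions z(0) = -2 and z(4π/3) = 8: from z(0) = b we get b = -2, and a·4π/3 + -2 = 8 gives a = 15/(2π), so
    z(θ) = (15/(2π)) θ − 2.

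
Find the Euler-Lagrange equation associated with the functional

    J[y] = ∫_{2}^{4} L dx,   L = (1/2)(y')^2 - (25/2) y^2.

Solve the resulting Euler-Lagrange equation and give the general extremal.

The Lagrangian is L = (1/2)(y')^2 - (25/2) y^2.
∂L/∂y = -25y.
∂L/∂y' = y'.
The Euler-Lagrange equation d/dx(∂L/∂y') − ∂L/∂y = 0 becomes:
    y'' + 25 y = 0
General solution: y(x) = A sin(5x) + B cos(5x), where A and B are arbitrary constants fixed by the endpoint conditions.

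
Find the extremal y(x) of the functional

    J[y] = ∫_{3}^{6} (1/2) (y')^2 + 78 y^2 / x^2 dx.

The Lagrangian is L = (1/2) (y')^2 + 78 y^2 / x^2.
Compute ∂L/∂y = 156y/x^2, ∂L/∂y' = y'.
The Euler-Lagrange equation d/dx(∂L/∂y') − ∂L/∂y = 0 reduces to
    y'' − 156/x^2 · y = 0  (x > 0).
Its general solution is
    y(x) = A x^13 + B x^(-12),
with A, B fixed by the endpoint conditions.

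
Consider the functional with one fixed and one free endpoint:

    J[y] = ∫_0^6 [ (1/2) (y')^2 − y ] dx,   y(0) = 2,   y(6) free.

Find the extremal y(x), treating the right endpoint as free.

The Lagrangian L = (1/2) (y')^2 − y gives
    ∂L/∂y = −1,   ∂L/∂y' = y'.
Euler-Lagrange: d/dx(y') − (−1) = 0, i.e. y'' + 1 = 0, so
    y(x) = −(1/2) x^2 + C1 x + C2.
Fixed left endpoint y(0) = 2 ⇒ C2 = 2.
The right endpoint x = 6 is free, so the natural (transversality) condition is ∂L/∂y' |_{x=6} = 0, i.e. y'(6) = 0.
Compute y'(x) = −1 x + C1, so y'(6) = −6 + C1 = 0 ⇒ C1 = 6.
Therefore the extremal is
    y(x) = −x^2/2 + 6 x + 2.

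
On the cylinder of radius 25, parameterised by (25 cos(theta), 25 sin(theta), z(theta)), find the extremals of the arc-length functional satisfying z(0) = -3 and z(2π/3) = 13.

Parameterise the cylinder of radius R = 25 as
    r(θ) = (25 cos θ, 25 sin θ, z(θ)).
The arc-length element is
    ds = sqrt(625 + (dz/dθ)^2) dθ,
so the Lagrangian is L = sqrt(625 + z'^2).
L depends on z' only, not on z or θ, so ∂L/∂z = 0 and
    ∂L/∂z' = z' / sqrt(625 + z'^2).
The Euler-Lagrange equation gives
    d/dθ( z' / sqrt(625 + z'^2) ) = 0,
so z' is constant. Integrating once:
    z(θ) = a θ + b,
a helix on the cylinder (a straight line when the cylinder is unrolled). The constants a, b are determined by the endpoint conditions.
With endpoint conditions z(0) = -3 and z(2π/3) = 13: from z(0) = b we get b = -3, and a·2π/3 + -3 = 13 gives a = 24/π, so
    z(θ) = (24/π) θ − 3.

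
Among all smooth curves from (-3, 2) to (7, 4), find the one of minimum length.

Arc-length functional: J[y] = ∫ sqrt(1 + (y')^2) dx.
Lagrangian L = sqrt(1 + (y')^2) has no explicit y dependence, so ∂L/∂y = 0 and the Euler-Lagrange equation gives
    d/dx( y' / sqrt(1 + (y')^2) ) = 0  ⇒  y' / sqrt(1 + (y')^2) = const.
Hence y' is constant, so y(x) is affine.
Fitting the endpoints (-3, 2) and (7, 4):
    slope m = (4 − 2) / (7 − (-3)) = 1/5,
    intercept c = 2 − m·(-3) = 13/5.
Extremal: y(x) = (1/5) x + 13/5.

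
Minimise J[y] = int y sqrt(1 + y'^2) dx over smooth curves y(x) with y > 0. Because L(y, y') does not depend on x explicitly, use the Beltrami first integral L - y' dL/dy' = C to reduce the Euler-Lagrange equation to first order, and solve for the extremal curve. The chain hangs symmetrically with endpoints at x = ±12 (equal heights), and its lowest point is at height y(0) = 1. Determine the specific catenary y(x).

The Lagrangian L(y, y') = y sqrt(1 + y'^2) has no explicit x dependence, so the Beltrami identity applies:
    L − y' ∂L/∂y' = C.
Compute ∂L/∂y' = y · y' / sqrt(1 + y'^2). Then
    L − y' ∂L/∂y'
    = y sqrt(1 + y'^2) − y · y'^2 / sqrt(1 + y'^2)
    = y (1 + y'^2 − y'^2) / sqrt(1 + y'^2)
    = y / sqrt(1 + y'^2) = C.
Squaring gives y^2 = C^2 (1 + y'^2), i.e.
    y'^2 = y^2 / C^2 − 1.
Separating variables,
    dy / sqrt(y^2 − C^2) = dx / C,
and integrating gives arccosh(y / C) = (x − a)/C, so
    y(x) = C cosh((x − a)/C),
the catenary. The constants C and a are fixed by the two endpoint conditions (and, for the hanging-chain problem, the length constraint selects C).
Now fit the given data. The endpoints x = ±12 are symmetric at equal height, so the catenary is even about its minimum: a = 0 and y(x) = C cosh(x/C). The lowest point is y(0) = C cosh(0) = C, and we are told y(0) = 1, so C = 1. Therefore
    y(x) = cosh(x),
and at the endpoints
    y(±12) = cosh(12).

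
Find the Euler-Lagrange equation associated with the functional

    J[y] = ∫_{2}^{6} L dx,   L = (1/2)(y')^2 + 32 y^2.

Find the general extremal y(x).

The Lagrangian is L = (1/2)(y')^2 + 32 y^2.
∂L/∂y = 64y.
∂L/∂y' = y'.
The Euler-Lagrange equation d/dx(∂L/∂y') − ∂L/∂y = 0 becomes:
    y'' - 64 y = 0
General solution: y(x) = A e^(8x) + B e^(-8x), where A and B are arbitrary constants fixed by the endpoint conditions.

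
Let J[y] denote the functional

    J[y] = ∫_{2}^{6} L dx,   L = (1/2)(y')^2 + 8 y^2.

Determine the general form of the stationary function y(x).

The Lagrangian is L = (1/2)(y')^2 + 8 y^2.
∂L/∂y = 16y.
∂L/∂y' = y'.
The Euler-Lagrange equation d/dx(∂L/∂y') − ∂L/∂y = 0 becomes:
    y'' - 16 y = 0
General solution: y(x) = A e^(4x) + B e^(-4x), where A and B are arbitrary constants fixed by the endpoint conditions.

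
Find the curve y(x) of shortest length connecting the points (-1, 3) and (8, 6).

Arc-length functional: J[y] = ∫ sqrt(1 + (y')^2) dx.
Lagrangian L = sqrt(1 + (y')^2) has no explicit y dependence, so ∂L/∂y = 0 and the Euler-Lagrange equation gives
    d/dx( y' / sqrt(1 + (y')^2) ) = 0  ⇒  y' / sqrt(1 + (y')^2) = const.
Hence y' is constant, so y(x) is affine.
Fitting the endpoints (-1, 3) and (8, 6):
    slope m = (6 − 3) / (8 − (-1)) = 1/3,
    intercept c = 3 − m·(-1) = 10/3.
Extremal: y(x) = (1/3) x + 10/3.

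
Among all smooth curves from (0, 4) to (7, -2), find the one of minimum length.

Arc-length functional: J[y] = ∫ sqrt(1 + (y')^2) dx.
Lagrangian L = sqrt(1 + (y')^2) has no explicit y dependence, so ∂L/∂y = 0 and the Euler-Lagrange equation gives
    d/dx( y' / sqrt(1 + (y')^2) ) = 0  ⇒  y' / sqrt(1 + (y')^2) = const.
Hence y' is constant, so y(x) is affine.
Fitting the endpoints (0, 4) and (7, -2):
    slope m = ((-2) − 4) / (7 − 0) = -6/7,
    intercept c = 4 − m·0 = 4.
Extremal: y(x) = (-6/7) x + 4.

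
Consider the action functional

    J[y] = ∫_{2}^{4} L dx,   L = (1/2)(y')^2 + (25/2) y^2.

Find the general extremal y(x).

The Lagrangian is L = (1/2)(y')^2 + (25/2) y^2.
∂L/∂y = 25y.
∂L/∂y' = y'.
The Euler-Lagrange equation d/dx(∂L/∂y') − ∂L/∂y = 0 becomes:
    y'' - 25 y = 0
General solution: y(x) = A e^(5x) + B e^(-5x), where A and B are arbitrary constants fixed by the endpoint conditions.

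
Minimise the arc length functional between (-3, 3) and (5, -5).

Arc-length functional: J[y] = ∫ sqrt(1 + (y')^2) dx.
Lagrangian L = sqrt(1 + (y')^2) has no explicit y dependence, so ∂L/∂y = 0 and the Euler-Lagrange equation gives
    d/dx( y' / sqrt(1 + (y')^2) ) = 0  ⇒  y' / sqrt(1 + (y')^2) = const.
Hence y' is constant, so y(x) is affine.
Fitting the endpoints (-3, 3) and (5, -5):
    slope m = ((-5) − 3) / (5 − (-3)) = -1,
    intercept c = 3 − m·(-3) = 0.
Extremal: y(x) = -x.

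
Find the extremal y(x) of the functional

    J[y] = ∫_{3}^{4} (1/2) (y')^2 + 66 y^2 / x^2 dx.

The Lagrangian is L = (1/2) (y')^2 + 66 y^2 / x^2.
Compute ∂L/∂y = 132y/x^2, ∂L/∂y' = y'.
The Euler-Lagrange equation d/dx(∂L/∂y') − ∂L/∂y = 0 reduces to
    y'' − 132/x^2 · y = 0  (x > 0).
Its general solution is
    y(x) = A x^12 + B x^(-11),
with A, B fixed by the endpoint conditions.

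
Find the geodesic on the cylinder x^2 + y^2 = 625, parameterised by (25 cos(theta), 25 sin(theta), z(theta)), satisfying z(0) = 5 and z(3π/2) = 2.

Parameterise the cylinder of radius R = 25 as
    r(θ) = (25 cos θ, 25 sin θ, z(θ)).
The arc-length element is
    ds = sqrt(625 + (dz/dθ)^2) dθ,
so the Lagrangian is L = sqrt(625 + z'^2).
L depends on z' only, not on z or θ, so ∂L/∂z = 0 and
    ∂L/∂z' = z' / sqrt(625 + z'^2).
The Euler-Lagrange equation gives
    d/dθ( z' / sqrt(625 + z'^2) ) = 0,
so z' is constant. Integrating once:
    z(θ) = a θ + b,
a helix on the cylinder (a straight line when the cylinder is unrolled). The constants a, b are determined by the endpoint conditions.
With endpoint conditions z(0) = 5 and z(3π/2) = 2: from z(0) = b we get b = 5, and a·3π/2 + 5 = 2 gives a = -2/π, so
    z(θ) = (-2/π) θ + 5.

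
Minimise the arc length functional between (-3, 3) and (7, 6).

Arc-length functional: J[y] = ∫ sqrt(1 + (y')^2) dx.
Lagrangian L = sqrt(1 + (y')^2) has no explicit y dependence, so ∂L/∂y = 0 and the Euler-Lagrange equation gives
    d/dx( y' / sqrt(1 + (y')^2) ) = 0  ⇒  y' / sqrt(1 + (y')^2) = const.
Hence y' is constant, so y(x) is affine.
Fitting the endpoints (-3, 3) and (7, 6):
    slope m = (6 − 3) / (7 − (-3)) = 3/10,
    intercept c = 3 − m·(-3) = 39/10.
Extremal: y(x) = (3/10) x + 39/10.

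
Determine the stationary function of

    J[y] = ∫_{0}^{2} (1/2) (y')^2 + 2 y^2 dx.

The Lagrangian is L = (1/2) (y')^2 + 2 y^2.
Compute ∂L/∂y = 4y, ∂L/∂y' = y'.
The Euler-Lagrange equation d/dx(∂L/∂y') − ∂L/∂y = 0 reduces to
    y'' − 4 y = 0.
Its general solution is
    y(x) = A e^(2x) + B e^(−2x),
with A, B fixed by the endpoint conditions.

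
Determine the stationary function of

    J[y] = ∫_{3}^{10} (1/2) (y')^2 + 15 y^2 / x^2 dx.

The Lagrangian is L = (1/2) (y')^2 + 15 y^2 / x^2.
Compute ∂L/∂y = 30y/x^2, ∂L/∂y' = y'.
The Euler-Lagrange equation d/dx(∂L/∂y') − ∂L/∂y = 0 reduces to
    y'' − 30/x^2 · y = 0  (x > 0).
Its general solution is
    y(x) = A x^6 + B x^(-5),
with A, B fixed by the endpoint conditions.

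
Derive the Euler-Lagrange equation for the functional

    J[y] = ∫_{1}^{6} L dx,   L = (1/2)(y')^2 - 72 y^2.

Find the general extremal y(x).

The Lagrangian is L = (1/2)(y')^2 - 72 y^2.
∂L/∂y = -144y.
∂L/∂y' = y'.
The Euler-Lagrange equation d/dx(∂L/∂y') − ∂L/∂y = 0 becomes:
    y'' + 144 y = 0
General solution: y(x) = A sin(12x) + B cos(12x), where A and B are arbitrary constants fixed by the endpoint conditions.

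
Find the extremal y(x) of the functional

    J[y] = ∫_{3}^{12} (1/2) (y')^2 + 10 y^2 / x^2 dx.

The Lagrangian is L = (1/2) (y')^2 + 10 y^2 / x^2.
Compute ∂L/∂y = 20y/x^2, ∂L/∂y' = y'.
The Euler-Lagrange equation d/dx(∂L/∂y') − ∂L/∂y = 0 reduces to
    y'' − 20/x^2 · y = 0  (x > 0).
Its general solution is
    y(x) = A x^5 + B x^(-4),
with A, B fixed by the endpoint conditions.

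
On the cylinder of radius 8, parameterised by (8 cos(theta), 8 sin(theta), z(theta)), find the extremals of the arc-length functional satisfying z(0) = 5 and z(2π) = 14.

Parameterise the cylinder of radius R = 8 as
    r(θ) = (8 cos θ, 8 sin θ, z(θ)).
The arc-length element is
    ds = sqrt(64 + (dz/dθ)^2) dθ,
so the Lagrangian is L = sqrt(64 + z'^2).
L depends on z' only, not on z or θ, so ∂L/∂z = 0 and
    ∂L/∂z' = z' / sqrt(64 + z'^2).
The Euler-Lagrange equation gives
    d/dθ( z' / sqrt(64 + z'^2) ) = 0,
so z' is constant. Integrating once:
    z(θ) = a θ + b,
a helix on the cylinder (a straight line when the cylinder is unrolled). The constants a, b are determined by the endpoint conditions.
With endpoint conditions z(0) = 5 and z(2π) = 14: from z(0) = b we get b = 5, and a·2π + 5 = 14 gives a = 9/(2π), so
    z(θ) = (9/(2π)) θ + 5.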